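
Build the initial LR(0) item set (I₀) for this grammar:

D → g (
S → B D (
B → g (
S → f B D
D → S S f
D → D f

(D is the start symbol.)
{ [B → . g (], [D → . D f], [D → . S S f], [D → . g (], [D' → . D], [S → . B D (], [S → . f B D] }

First, augment the grammar with D' → D
I₀ = CLOSURE({ [D' → . D] }):
  [D' → . D] has the dot before D: add [D → . g (], [D → . S S f], [D → . D f]
  [D → . S S f] has the dot before S: add [S → . B D (], [S → . f B D]
  [S → . B D (] has the dot before B: add [B → . g (]
No further items can be added.

I₀ = { [B → . g (], [D → . D f], [D → . S S f], [D → . g (], [D' → . D], [S → . B D (], [S → . f B D] }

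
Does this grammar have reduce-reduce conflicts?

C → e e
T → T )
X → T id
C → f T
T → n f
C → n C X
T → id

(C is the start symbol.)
No reduce-reduce conflicts

A reduce-reduce conflict occurs when an LR(0) state has two complete items [A → α .] and [B → β .] — both call for a reduction, and with no lookahead the parser cannot choose between them.

Augment with C' → C and build the canonical LR(0) collection (I0 = CLOSURE({[C' → . C]}), then GOTO on every symbol after a dot until no new states appear). It has 15 states:
  I0: { [C → . e e], [C → . f T], [C → . n C X], [C' → . C] }  — shift
  I1: { [C' → C .] }  — accept
  I2: { [C → e . e] }  — shift
  I3: { [C → f . T], [T → . T )], [T → . id], [T → . n f] }  — shift
  I4: { [C → . e e], [C → . f T], [C → . n C X], [C → n . C X] }  — shift
  I5: { [C → n C . X], [T → . T )], [T → . id], [T → . n f], [X → . T id] }  — shift
  I6: { [T → T . )], [X → T . id] }  — shift
  I7: { [C → n C X .] }  — reduce
  I8: { [T → id .] }  — reduce
  I9: { [T → n . f] }  — shift
  I10: { [T → n f .] }  — reduce
  I11: { [T → T ) .] }  — reduce
  I12: { [X → T id .] }  — reduce
  I13: { [C → f T .], [T → T . )] }  — shift, reduce
  I14: { [C → e e .] }  — reduce

No state contains more than one complete item.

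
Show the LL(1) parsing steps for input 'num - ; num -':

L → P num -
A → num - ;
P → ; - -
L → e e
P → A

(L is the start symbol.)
LL(1) parsing maintains a stack (initially the start symbol over $) and the input. At each step: if the stack top is a terminal, match it against the current input token; if it is a non-terminal N, replace it with the RHS of M[N, lookahead] (the unique production whose predict set contains the lookahead).

Stack is shown with the top on the left.

Stack            Input            Action
----------------------------------------
L $              num - ; num - $  output L → P num -
P num - $        num - ; num - $  output P → A
A num - $        num - ; num - $  output A → num - ;
num - ; num - $  num - ; num - $  match 'num'
- ; num - $      - ; num - $      match '-'
; num - $        ; num - $        match ';'
num - $          num - $          match 'num'
- $              - $              match '-'
$                $                accept

The string is accepted.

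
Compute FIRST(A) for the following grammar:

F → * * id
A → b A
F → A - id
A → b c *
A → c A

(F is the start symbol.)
{ 'b', 'c' }

To compute FIRST(A), examine every production with A on the left-hand side, reading each right-hand side left to right until a non-nullable symbol is reached.

From A → b A:
  - b is a terminal: add 'b' and stop
From A → b c *:
  - b is a terminal: add 'b' and stop
From A → c A:
  - c is a terminal: add 'c' and stop

Collecting: FIRST(A) = { 'b', 'c' }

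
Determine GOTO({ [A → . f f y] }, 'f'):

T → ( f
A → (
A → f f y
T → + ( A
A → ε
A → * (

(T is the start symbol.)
{ [A → f . f y] }

GOTO(I, 'f') = CLOSURE({ [A → αX.β] : [A → α.Xβ] ∈ I, X = 'f' })

Items with dot before 'f', with the dot advanced:
  [A → . f f y] → [A → f . f y]
Closure adds nothing (no advanced item has the dot before a non-terminal).

GOTO = { [A → f . f y] }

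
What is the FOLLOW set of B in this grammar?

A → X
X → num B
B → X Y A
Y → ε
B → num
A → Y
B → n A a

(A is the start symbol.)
To compute FOLLOW(B), find every occurrence of B on a right-hand side N → α B β: add FIRST(β) \ {ε}, and if β is empty or nullable also add FOLLOW(N). Iterate to a fixed point.

In X → num B: B is at the end, add FOLLOW(X)

The FOLLOW sets referred to above (computed the same way, to a fixed point):
  FOLLOW(X) = { $, 'a', 'num' }

Taking the union: FOLLOW(B) = { $, 'a', 'num' }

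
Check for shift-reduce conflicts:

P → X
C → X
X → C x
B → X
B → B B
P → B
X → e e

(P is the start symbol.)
A shift-reduce conflict occurs when an LR(0) state has both:
  - a complete (reduce) item [A → α .] (dot at the end), and
  - a shift item [B → β . c γ] (dot before a terminal).

Augment with P' → P and build the canonical LR(0) collection (I0 = CLOSURE({[P' → . P]}), then GOTO on every symbol after a dot until no new states appear). It has 10 states:
  I0: { [B → . B B], [B → . X], [C → . X], [P → . B], [P → . X], [P' → . P], [X → . C x], [X → . e e] }  — shift
  I1: { [B → . B B], [B → . X], [B → B . B], [C → . X], [P → B .], [X → . C x], [X → . e e] }  — shift, reduce
  I2: { [X → C . x] }  — shift
  I3: { [P' → P .] }  — accept
  I4: { [B → X .], [C → X .], [P → X .] }  — 3 reduces
  I5: { [X → e . e] }  — shift
  I6: { [X → e e .] }  — reduce
  I7: { [X → C x .] }  — reduce
  I8: { [B → . B B], [B → . X], [B → B . B], [B → B B .], [C → . X], [X → . C x], [X → . e e] }  — shift, reduce
  I9: { [B → X .], [C → X .] }  — 2 reduces

I1 contains reduce item [P → B .] and shift item [X → . e e] — shift-reduce conflict.
I8 contains reduce item [B → B B .] and shift item [X → . e e] — shift-reduce conflict.

Answer: Yes — I1: [P → B .] vs [X → . e e]; I8: [B → B B .] vs [X → . e e]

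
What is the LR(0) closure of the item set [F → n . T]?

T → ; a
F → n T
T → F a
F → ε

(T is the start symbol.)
{ [F → . n T], [F → .], [F → n . T], [T → . ; a], [T → . F a] }

To compute CLOSURE, for each item [A → α.Bβ] where B is a non-terminal, add [B → .γ] for all productions B → γ; repeat for the newly added items until nothing changes.

Start with: [F → n . T]
  [F → n . T] has the dot before T: add [T → . ; a], [T → . F a]
  [T → . F a] has the dot before F: add [F → . n T], [F → .]
No further items can be added.

CLOSURE = { [F → . n T], [F → .], [F → n . T], [T → . ; a], [T → . F a] }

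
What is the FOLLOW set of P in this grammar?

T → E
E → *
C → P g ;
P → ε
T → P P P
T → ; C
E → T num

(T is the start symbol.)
To compute FOLLOW(P), find every occurrence of P on a right-hand side N → α P β: add FIRST(β) \ {ε}, and if β is empty or nullable also add FOLLOW(N). Iterate to a fixed point.

In C → P g ;: P is followed by g ';', add FIRST(g ';') \ {ε} = { 'g' }
In T → P P P: P is followed by P P, add FIRST(P P) \ {ε} = { }
  P P is nullable, so also add FOLLOW(T)
In T → P P P: P is followed by P, add FIRST(P) \ {ε} = { }
  P is nullable, so also add FOLLOW(T)
In T → P P P: P is at the end, add FOLLOW(T)

The FOLLOW sets referred to above (computed the same way, to a fixed point):
  FOLLOW(T) = { $, 'num' }

Taking the union: FOLLOW(P) = { $, 'g', 'num' }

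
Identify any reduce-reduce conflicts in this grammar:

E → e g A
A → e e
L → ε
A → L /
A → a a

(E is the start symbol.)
No reduce-reduce conflicts

Augment with E' → E and build the canonical LR(0) collection (I0 = CLOSURE({[E' → . E]}), then GOTO on every symbol after a dot until no new states appear). It has 11 states:
  I0: { [E → . e g A], [E' → . E] }  — shift
  I1: { [E' → E .] }  — accept
  I2: { [E → e . g A] }  — shift
  I3: { [A → . L /], [A → . a a], [A → . e e], [E → e g . A], [L → .] }  — shift, reduce
  I4: { [E → e g A .] }  — reduce
  I5: { [A → L . /] }  — shift
  I6: { [A → a . a] }  — shift
  I7: { [A → e . e] }  — shift
  I8: { [A → e e .] }  — reduce
  I9: { [A → a a .] }  — reduce
  I10: { [A → L / .] }  — reduce

No state contains more than one complete item.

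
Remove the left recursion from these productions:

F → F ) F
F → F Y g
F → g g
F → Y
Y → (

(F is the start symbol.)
F → g g F'
F → Y F'
F' → ) F F'
F' → Y g F'
F' → ε
Y → (

F is directly left-recursive. The standard transformation for
  A → A α₁ | ... | A α_m | β₁ | ... | β_n
is
  A  → β₁ A' | ... | β_n A'
  A' → α₁ A' | ... | α_m A' | ε

F → g g becomes F → g g F'
F → Y becomes F → Y F'
F → F ) F becomes F' → ) F F'
F → F Y g becomes F' → Y g F'
Add F' → ε

Productions for other non-terminals are unchanged:
  Y → (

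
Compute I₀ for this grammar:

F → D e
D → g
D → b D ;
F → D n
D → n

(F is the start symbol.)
First, augment the grammar with F' → F
I₀ = CLOSURE({ [F' → . F] }):
  [F' → . F] has the dot before F: add [F → . D e], [F → . D n]
  [F → . D e] has the dot before D: add [D → . g], [D → . b D ;], [D → . n]
No further items can be added.

I₀ = { [D → . b D ;], [D → . g], [D → . n], [F → . D e], [F → . D n], [F' → . F] }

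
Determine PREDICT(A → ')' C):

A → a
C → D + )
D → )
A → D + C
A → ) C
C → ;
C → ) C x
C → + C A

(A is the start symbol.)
{ ')' }

PREDICT(A → ')' C) = (FIRST(RHS) \ {ε}) ∪ (FOLLOW(A) if ε ∈ FIRST(RHS), i.e. RHS ⇒* ε)
FIRST(')' C) = { ')' }
ε ∉ FIRST(')' C), so FOLLOW(A) is not added.
PREDICT(A → ')' C) = { ')' }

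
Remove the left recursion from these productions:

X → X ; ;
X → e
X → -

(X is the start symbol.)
X is directly left-recursive. The standard transformation for
  A → A α₁ | ... | A α_m | β₁ | ... | β_n
is
  A  → β₁ A' | ... | β_n A'
  A' → α₁ A' | ... | α_m A' | ε

X → e becomes X → e X'
X → - becomes X → - X'
X → X ; ; becomes X' → ; ; X'
Add X' → ε

Resulting grammar:
X → e X'
X → - X'
X' → ; ; X'
X' → ε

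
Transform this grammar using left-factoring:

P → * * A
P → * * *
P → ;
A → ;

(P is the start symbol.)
Left-factoring transforms A → αβ₁ | αβ₂ into A → αA' and A' → β₁ | β₂
(α is the longest common prefix among the alternatives). Repeat until
no nonterminal has two alternatives with a common prefix.

Round 1: P has alternatives sharing prefix '* *'. Introduce P': P → * * P'
  Add: P' → A
  Add: P' → *

No remaining common prefixes — done.

Resulting grammar:
P → * * P'
P' → A
P' → *
P → ;
A → ;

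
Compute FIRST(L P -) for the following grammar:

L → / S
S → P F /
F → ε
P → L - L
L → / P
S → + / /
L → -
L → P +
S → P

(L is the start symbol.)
{ '-', '/' }

FIRST sets of the non-terminals involved (from the grammar, by fixed-point iteration):
  FIRST(L) = { '-', '/' }

To compute FIRST(L P -), process the symbols left to right:
Symbol L is a non-terminal. Add FIRST(L) \ {ε} = { '-', '/' }
L is not nullable (ε ∉ FIRST(L)), so stop here.
FIRST(L P -) = { '-', '/' }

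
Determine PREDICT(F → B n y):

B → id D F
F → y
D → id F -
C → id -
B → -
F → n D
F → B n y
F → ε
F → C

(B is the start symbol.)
PREDICT(F → B n y) = (FIRST(RHS) \ {ε}) ∪ (FOLLOW(F) if ε ∈ FIRST(RHS), i.e. RHS ⇒* ε)
FIRST(B) = { '-', 'id' }
FIRST(B n y) = { '-', 'id' }
ε ∉ FIRST(B n y), so FOLLOW(F) is not added.
PREDICT(F → B n y) = { '-', 'id' }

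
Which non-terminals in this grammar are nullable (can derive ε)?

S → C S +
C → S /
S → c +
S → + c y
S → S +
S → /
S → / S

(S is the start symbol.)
A non-terminal is nullable if it can derive ε (the empty string): either it has an ε-production, or it has a production whose right-hand side consists entirely of nullable non-terminals.

There are no ε-productions, so no non-terminal can derive ε.
No non-terminals are nullable.

Answer: None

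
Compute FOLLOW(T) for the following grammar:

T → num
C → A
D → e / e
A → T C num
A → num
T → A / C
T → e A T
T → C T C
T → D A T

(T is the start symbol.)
{ $, 'e', 'num' }

T is the start symbol, so $ ∈ FOLLOW(T).
In A → T C num: T is followed by C num, add FIRST(C num) \ {ε} = { 'e', 'num' }
In T → e A T: T is at the end; this adds FOLLOW(T) to itself — nothing new
In T → C T C: T is followed by C, add FIRST(C) \ {ε} = { 'e', 'num' }
In T → D A T: T is at the end; this adds FOLLOW(T) to itself — nothing new

Taking the union: FOLLOW(T) = { $, 'e', 'num' }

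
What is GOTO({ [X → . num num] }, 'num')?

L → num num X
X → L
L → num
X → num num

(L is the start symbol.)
GOTO(I, 'num') = CLOSURE({ [A → αX.β] : [A → α.Xβ] ∈ I, X = 'num' })

Items with dot before 'num', with the dot advanced:
  [X → . num num] → [X → num . num]
Closure adds nothing (no advanced item has the dot before a non-terminal).

GOTO = { [X → num . num] }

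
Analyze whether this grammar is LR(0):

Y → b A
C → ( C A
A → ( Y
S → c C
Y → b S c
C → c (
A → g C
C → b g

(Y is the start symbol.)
A grammar is LR(0) if no state in the canonical LR(0) collection has:
  - both a shift item (dot before a terminal) and a complete item (shift-reduce conflict), or
  - two or more complete items (reduce-reduce conflict; the accept item [Y' → Y .] counts as a complete item here).

Augment with Y' → Y and build the canonical LR(0) collection (I0 = CLOSURE({[Y' → . Y]}), then GOTO on every symbol after a dot until no new states appear). It has 19 states:
  I0: { [Y → . b A], [Y → . b S c], [Y' → . Y] }  — shift
  I1: { [Y' → Y .] }  — accept
  I2: { [A → . ( Y], [A → . g C], [S → . c C], [Y → b . A], [Y → b . S c] }  — shift
  I3: { [A → ( . Y], [Y → . b A], [Y → . b S c] }  — shift
  I4: { [Y → b A .] }  — reduce
  I5: { [Y → b S . c] }  — shift
  I6: { [C → . ( C A], [C → . b g], [C → . c (], [S → c . C] }  — shift
  I7: { [A → g . C], [C → . ( C A], [C → . b g], [C → . c (] }  — shift
  I8: { [C → ( . C A], [C → . ( C A], [C → . b g], [C → . c (] }  — shift
  I9: { [A → g C .] }  — reduce
  I10: { [C → b . g] }  — shift
  I11: { [C → c . (] }  — shift
  I12: { [C → c ( .] }  — reduce
  I13: { [C → b g .] }  — reduce
  I14: { [A → . ( Y], [A → . g C], [C → ( C . A] }  — shift
  I15: { [C → ( C A .] }  — reduce
  I16: { [S → c C .] }  — reduce
  I17: { [Y → b S c .] }  — reduce
  I18: { [A → ( Y .] }  — reduce

Every state is either a pure shift/goto state or contains exactly one complete item and nothing to shift — no conflicts. The grammar is LR(0).

Answer: Yes, the grammar is LR(0)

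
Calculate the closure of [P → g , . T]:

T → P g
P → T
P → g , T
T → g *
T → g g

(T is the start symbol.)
To compute CLOSURE, for each item [A → α.Bβ] where B is a non-terminal, add [B → .γ] for all productions B → γ; repeat for the newly added items until nothing changes.

Start with: [P → g , . T]
  [P → g , . T] has the dot before T: add [T → . P g], [T → . g *], [T → . g g]
  [T → . P g] has the dot before P: add [P → . T], [P → . g , T]
No further items can be added.

CLOSURE = { [P → . T], [P → . g , T], [P → g , . T], [T → . P g], [T → . g *], [T → . g g] }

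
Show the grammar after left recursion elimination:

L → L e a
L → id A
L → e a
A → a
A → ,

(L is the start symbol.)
L → id A L'
L → e a L'
L' → e a L'
L' → ε
A → a
A → ,

L is directly left-recursive. The standard transformation for
  A → A α₁ | ... | A α_m | β₁ | ... | β_n
is
  A  → β₁ A' | ... | β_n A'
  A' → α₁ A' | ... | α_m A' | ε

L → id A becomes L → id A L'
L → e a becomes L → e a L'
L → L e a becomes L' → e a L'
Add L' → ε

Productions for other non-terminals are unchanged:
  A → a
  A → ,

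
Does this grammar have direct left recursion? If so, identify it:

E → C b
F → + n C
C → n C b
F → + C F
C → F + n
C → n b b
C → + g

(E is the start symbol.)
No direct left recursion

Direct left recursion occurs when N → N α for some non-terminal N (the right-hand side begins with the left-hand side itself).

E → C b: starts with C
F → + n C: starts with '+'
C → n C b: starts with n
F → + C F: starts with '+'
C → F + n: starts with F
C → n b b: starts with n
C → + g: starts with '+'

No direct left recursion found.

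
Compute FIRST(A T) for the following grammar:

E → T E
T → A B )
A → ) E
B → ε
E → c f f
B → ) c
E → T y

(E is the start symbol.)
{ ')' }

FIRST sets of the non-terminals involved (from the grammar, by fixed-point iteration):
  FIRST(A) = { ')' }

To compute FIRST(A T), process the symbols left to right:
Symbol A is a non-terminal. Add FIRST(A) \ {ε} = { ')' }
A is not nullable (ε ∉ FIRST(A)), so stop here.
FIRST(A T) = { ')' }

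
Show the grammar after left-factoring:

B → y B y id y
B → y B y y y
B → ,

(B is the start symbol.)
B → y B y B'
B' → id y
B' → y y
B → ,

Left-factoring transforms A → αβ₁ | αβ₂ into A → αA' and A' → β₁ | β₂
(α is the longest common prefix among the alternatives). Repeat until
no nonterminal has two alternatives with a common prefix.

Round 1: B has alternatives sharing prefix 'y B y'. Introduce B': B → y B y B'
  Add: B' → id y
  Add: B' → y y

No remaining common prefixes — done.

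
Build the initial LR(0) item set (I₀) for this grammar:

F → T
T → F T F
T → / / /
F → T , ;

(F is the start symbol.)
First, augment the grammar with F' → F
I₀ = CLOSURE({ [F' → . F] }):
  [F' → . F] has the dot before F: add [F → . T], [F → . T , ;]
  [F → . T] has the dot before T: add [T → . F T F], [T → . / / /]
No further items can be added.

I₀ = { [F → . T , ;], [F → . T], [F' → . F], [T → . / / /], [T → . F T F] }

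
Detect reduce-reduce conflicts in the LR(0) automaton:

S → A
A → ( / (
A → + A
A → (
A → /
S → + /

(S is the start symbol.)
A reduce-reduce conflict occurs when an LR(0) state has two complete items [A → α .] and [B → β .] — both call for a reduction, and with no lookahead the parser cannot choose between them.

Augment with S' → S and build the canonical LR(0) collection (I0 = CLOSURE({[S' → . S]}), then GOTO on every symbol after a dot until no new states appear). It has 11 states:
  I0: { [A → . ( / (], [A → . (], [A → . + A], [A → . /], [S → . + /], [S → . A], [S' → . S] }  — shift
  I1: { [A → ( . / (], [A → ( .] }  — shift, reduce
  I2: { [A → + . A], [A → . ( / (], [A → . (], [A → . + A], [A → . /], [S → + . /] }  — shift
  I3: { [A → / .] }  — reduce
  I4: { [S → A .] }  — reduce
  I5: { [S' → S .] }  — accept
  I6: { [A → + . A], [A → . ( / (], [A → . (], [A → . + A], [A → . /] }  — shift
  I7: { [A → / .], [S → + / .] }  — 2 reduces
  I8: { [A → + A .] }  — reduce
  I9: { [A → ( / . (] }  — shift
  I10: { [A → ( / ( .] }  — reduce

I7 contains complete items [A → / .], [S → + / .] — reduce-reduce conflict.

Answer: Yes — I7: [A → / .] vs [S → + / .]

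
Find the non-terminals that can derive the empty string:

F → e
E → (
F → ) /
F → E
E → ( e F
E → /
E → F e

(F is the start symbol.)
None

A non-terminal is nullable if it can derive ε (the empty string): either it has an ε-production, or it has a production whose right-hand side consists entirely of nullable non-terminals.

There are no ε-productions, so no non-terminal can derive ε.
No non-terminals are nullable.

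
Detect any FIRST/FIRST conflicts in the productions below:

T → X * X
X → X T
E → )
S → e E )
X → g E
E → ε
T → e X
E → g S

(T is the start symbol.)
Yes. X → X T / X → g E on { 'g' }

FIRST sets of the non-terminals at (or reachable through a nullable prefix from) the front of some alternative:
  FIRST(X) = { 'g' }

Productions for T:
  T → X * X: FIRST = { 'g' }
  T → e X: FIRST = { 'e' }
Productions for X:
  X → X T: FIRST = { 'g' }
  X → g E: FIRST = { 'g' }
Productions for E:
  E → ): FIRST = { ')' }
  E → ε: FIRST = { ε }
  E → g S: FIRST = { 'g' }
S has only one production, so no FIRST/FIRST conflict is possible there.

Conflict for X: X → X T and X → g E
  Overlap: { 'g' }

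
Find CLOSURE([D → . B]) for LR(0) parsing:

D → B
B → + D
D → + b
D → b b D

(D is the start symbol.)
Start with: [D → . B]
  [D → . B] has the dot before B: add [B → . + D]
No further items can be added.

CLOSURE = { [B → . + D], [D → . B] }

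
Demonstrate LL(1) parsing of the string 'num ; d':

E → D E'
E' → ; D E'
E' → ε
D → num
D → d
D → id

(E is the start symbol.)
Stack is shown with the top on the left.

Stack     Input      Action
---------------------------
E $       num ; d $  output E → D E'
D E' $    num ; d $  output D → num
num E' $  num ; d $  match 'num'
E' $      ; d $      output E' → ; D E'
; D E' $  ; d $      match ';'
D E' $    d $        output D → d
d E' $    d $        match 'd'
E' $      $          output E' → ε
$         $          accept

The string is accepted.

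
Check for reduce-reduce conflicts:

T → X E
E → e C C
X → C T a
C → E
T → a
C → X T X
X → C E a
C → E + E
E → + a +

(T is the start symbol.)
Yes — I19: [C → E .] vs [T → X E .]

Augment with T' → T and build the canonical LR(0) collection (I0 = CLOSURE({[T' → . T]}), then GOTO on every symbol after a dot until no new states appear). It has 22 states:
  I0: { [C → . E + E], [C → . E], [C → . X T X], [E → . + a +], [E → . e C C], [T → . X E], [T → . a], [T' → . T], [X → . C E a], [X → . C T a] }  — shift
  I1: { [E → + . a +] }  — shift
  I2: { [C → . E + E], [C → . E], [C → . X T X], [E → . + a +], [E → . e C C], [T → . X E], [T → . a], [X → . C E a], [X → . C T a], [X → C . E a], [X → C . T a] }  — shift
  I3: { [C → E . + E], [C → E .] }  — shift, reduce
  I4: { [T' → T .] }  — accept
  I5: { [C → . E + E], [C → . E], [C → . X T X], [C → X . T X], [E → . + a +], [E → . e C C], [T → . X E], [T → . a], [T → X . E], [X → . C E a], [X → . C T a] }  — shift
  I6: { [T → a .] }  — reduce
  I7: { [C → . E + E], [C → . E], [C → . X T X], [E → . + a +], [E → . e C C], [E → e . C C], [X → . C E a], [X → . C T a] }  — shift
  I8: { [C → . E + E], [C → . E], [C → . X T X], [E → . + a +], [E → . e C C], [E → e C . C], [T → . X E], [T → . a], [X → . C E a], [X → . C T a], [X → C . E a], [X → C . T a] }  — shift
  I9: { [C → . E + E], [C → . E], [C → . X T X], [C → X . T X], [E → . + a +], [E → . e C C], [T → . X E], [T → . a], [X → . C E a], [X → . C T a] }  — shift
  I10: { [C → . E + E], [C → . E], [C → . X T X], [C → X T . X], [E → . + a +], [E → . e C C], [X → . C E a], [X → . C T a] }  — shift
  I11: { [C → . E + E], [C → . E], [C → . X T X], [C → X . T X], [C → X T X .], [E → . + a +], [E → . e C C], [T → . X E], [T → . a], [X → . C E a], [X → . C T a] }  — shift, reduce
  I12: { [C → . E + E], [C → . E], [C → . X T X], [E → . + a +], [E → . e C C], [E → e C C .], [T → . X E], [T → . a], [X → . C E a], [X → . C T a], [X → C . E a], [X → C . T a] }  — shift, reduce
  I13: { [C → E . + E], [C → E .], [X → C E . a] }  — shift, reduce
  I14: { [X → C T . a] }  — shift
  I15: { [X → C T a .] }  — reduce
  I16: { [C → E + . E], [E → . + a +], [E → . e C C] }  — shift
  I17: { [X → C E a .] }  — reduce
  I18: { [C → E + E .] }  — reduce
  I19: { [C → E . + E], [C → E .], [T → X E .] }  — shift, 2 reduces
  I20: { [E → + a . +] }  — shift
  I21: { [E → + a + .] }  — reduce

I19 contains complete items [C → E .], [T → X E .] — reduce-reduce conflict.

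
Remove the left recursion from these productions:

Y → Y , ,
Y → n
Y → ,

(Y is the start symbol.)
Y → n Y'
Y → , Y'
Y' → , , Y'
Y' → ε

Y is directly left-recursive. The standard transformation for
  A → A α₁ | ... | A α_m | β₁ | ... | β_n
is
  A  → β₁ A' | ... | β_n A'
  A' → α₁ A' | ... | α_m A' | ε

Y → n becomes Y → n Y'
Y → , becomes Y → , Y'
Y → Y , , becomes Y' → , , Y'
Add Y' → ε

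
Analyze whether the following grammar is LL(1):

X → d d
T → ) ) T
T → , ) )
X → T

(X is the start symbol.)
Relevant sets:
  FIRST(T) = { ')', ',' }

For X:
  PREDICT(X → d d) = { 'd' }
  PREDICT(X → T) = { ')', ',' }
For T:
  PREDICT(T → ')' ')' T) = { ')' }
  PREDICT(T → ',' ')' ')') = { ',' }

All predict sets are disjoint. The grammar IS LL(1).

Answer: Yes, the grammar is LL(1).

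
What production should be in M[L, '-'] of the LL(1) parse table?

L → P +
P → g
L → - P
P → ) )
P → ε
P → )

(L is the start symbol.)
To find M[L, '-'], we find productions for L where '-' is in the predict set (PREDICT(N → α) = (FIRST(α) \ {ε}) ∪ (FOLLOW(N) if α ⇒* ε)).

Relevant sets:
  FIRST(P) = { ')', 'g', ε }

L → P +: PREDICT = { ')', '+', 'g' }
L → - P: PREDICT = { '-' }
  '-' is in predict set, so this production goes in M[L, '-']

M[L, '-'] = L → - P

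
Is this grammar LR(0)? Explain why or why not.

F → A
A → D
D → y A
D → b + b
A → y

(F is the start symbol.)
No. Shift-reduce conflict between [A → y .] and [A → . y]

A grammar is LR(0) if no state in the canonical LR(0) collection has:
  - both a shift item (dot before a terminal) and a complete item (shift-reduce conflict), or
  - two or more complete items (reduce-reduce conflict; the accept item [F' → F .] counts as a complete item here).

Augment with F' → F and build the canonical LR(0) collection (I0 = CLOSURE({[F' → . F]}), then GOTO on every symbol after a dot until no new states appear). It has 9 states:
  I0: { [A → . D], [A → . y], [D → . b + b], [D → . y A], [F → . A], [F' → . F] }  — shift
  I1: { [F → A .] }  — reduce
  I2: { [A → D .] }  — reduce
  I3: { [F' → F .] }  — accept
  I4: { [D → b . + b] }  — shift
  I5: { [A → . D], [A → . y], [A → y .], [D → . b + b], [D → . y A], [D → y . A] }  — shift, reduce
  I6: { [D → y A .] }  — reduce
  I7: { [D → b + . b] }  — shift
  I8: { [D → b + b .] }  — reduce

Conflict in state I5:
  Shift-reduce conflict between [A → y .] and [A → . y]
So the grammar is NOT LR(0).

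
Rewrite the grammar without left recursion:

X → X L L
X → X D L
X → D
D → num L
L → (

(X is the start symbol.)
X is directly left-recursive. The standard transformation for
  A → A α₁ | ... | A α_m | β₁ | ... | β_n
is
  A  → β₁ A' | ... | β_n A'
  A' → α₁ A' | ... | α_m A' | ε

X → D becomes X → D X'
X → X L L becomes X' → L L X'
X → X D L becomes X' → D L X'
Add X' → ε

Productions for other non-terminals are unchanged:
  D → num L
  L → (

Resulting grammar:
X → D X'
X' → L L X'
X' → D L X'
X' → ε
D → num L
L → (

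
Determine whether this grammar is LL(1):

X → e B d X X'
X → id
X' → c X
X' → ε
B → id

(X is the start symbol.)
No. Predict set conflict for X': { 'c' }

A grammar is LL(1) if for each non-terminal N with multiple productions, the predict sets of those productions are pairwise disjoint, where PREDICT(N → α) = (FIRST(α) \ {ε}) ∪ (FOLLOW(N) if α ⇒* ε).

Relevant sets:
  FOLLOW(X') = { $, 'c' }

For X:
  PREDICT(X → e B d X X') = { 'e' }
  PREDICT(X → id) = { 'id' }
For X':
  PREDICT(X' → c X) = { 'c' }
  PREDICT(X' → ε) = { $, 'c' }
B has a single production, so nothing to check there.

Conflict found: Predict set conflict for X': { 'c' }
The grammar is NOT LL(1).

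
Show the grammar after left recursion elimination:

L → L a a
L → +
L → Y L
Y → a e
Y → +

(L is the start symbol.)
L → + L'
L → Y L L'
L' → a a L'
L' → ε
Y → a e
Y → +

L is directly left-recursive. The standard transformation for
  A → A α₁ | ... | A α_m | β₁ | ... | β_n
is
  A  → β₁ A' | ... | β_n A'
  A' → α₁ A' | ... | α_m A' | ε

L → + becomes L → + L'
L → Y L becomes L → Y L L'
L → L a a becomes L' → a a L'
Add L' → ε

Productions for other non-terminals are unchanged:
  Y → a e
  Y → +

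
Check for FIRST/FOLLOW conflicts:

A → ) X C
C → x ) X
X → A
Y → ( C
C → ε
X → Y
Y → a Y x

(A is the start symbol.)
Yes. C → x ')' X with FOLLOW(C) on { 'x' }

A FIRST/FOLLOW conflict occurs when a non-terminal N has a nullable alternative N → β (β ⇒* ε) and another alternative N → α with FIRST(α) ∩ FOLLOW(N) ≠ ∅: on such a lookahead the parser cannot decide between expanding α and letting N vanish via β.

Nullable non-terminals: C.

C: nullable alternative(s) C → ε; FOLLOW(C) = { $, 'x' }
  C → x ) X: FIRST \ {ε} = { 'x' } — overlaps FOLLOW(C) on { 'x' }: CONFLICT
  C → ε: FIRST \ {ε} = { } — this is the only nullable alternative, skip

A, X, Y have no nullable alternative, so no FIRST/FOLLOW check is needed there.

So the grammar has 1 FIRST/FOLLOW conflict (marked CONFLICT above).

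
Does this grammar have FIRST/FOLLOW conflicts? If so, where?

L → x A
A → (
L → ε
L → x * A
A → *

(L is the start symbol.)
Nullable non-terminals: L.

L: nullable alternative(s) L → ε; FOLLOW(L) = { $ }
  L → x A: FIRST \ {ε} = { 'x' } — disjoint from FOLLOW(L)
  L → ε: FIRST \ {ε} = { } — this is the only nullable alternative, skip
  L → x * A: FIRST \ {ε} = { 'x' } — disjoint from FOLLOW(L)

A has no nullable alternative, so no FIRST/FOLLOW check is needed there.

No FIRST/FOLLOW conflicts found.

Answer: No FIRST/FOLLOW conflicts.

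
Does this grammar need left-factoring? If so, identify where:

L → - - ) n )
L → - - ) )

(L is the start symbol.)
Yes, L has productions with common prefix '- - )'

Left-factoring is needed when two productions for the same non-terminal
share a common prefix on the right-hand side.

Productions for L:
  L → - - ) n )
  L → - - ) )

Found common prefix '- - )' in productions for L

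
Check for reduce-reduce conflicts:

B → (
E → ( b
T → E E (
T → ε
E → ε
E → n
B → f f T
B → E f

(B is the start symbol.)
Yes — I6: [E → .] vs [T → .]

Augment with B' → B and build the canonical LR(0) collection (I0 = CLOSURE({[B' → . B]}), then GOTO on every symbol after a dot until no new states appear). It has 14 states:
  I0: { [B → . (], [B → . E f], [B → . f f T], [B' → . B], [E → . ( b], [E → . n], [E → .] }  — shift, reduce
  I1: { [B → ( .], [E → ( . b] }  — shift, reduce
  I2: { [B' → B .] }  — accept
  I3: { [B → E . f] }  — shift
  I4: { [B → f . f T] }  — shift
  I5: { [E → n .] }  — reduce
  I6: { [B → f f . T], [E → . ( b], [E → . n], [E → .], [T → . E E (], [T → .] }  — shift, 2 reduces
  I7: { [E → ( . b] }  — shift
  I8: { [E → . ( b], [E → . n], [E → .], [T → E . E (] }  — shift, reduce
  I9: { [B → f f T .] }  — reduce
  I10: { [T → E E . (] }  — shift
  I11: { [T → E E ( .] }  — reduce
  I12: { [E → ( b .] }  — reduce
  I13: { [B → E f .] }  — reduce

I6 contains complete items [E → .], [T → .] — reduce-reduce conflict.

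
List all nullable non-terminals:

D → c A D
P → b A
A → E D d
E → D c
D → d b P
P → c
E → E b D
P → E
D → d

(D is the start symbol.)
None

A non-terminal is nullable if it can derive ε (the empty string): either it has an ε-production, or it has a production whose right-hand side consists entirely of nullable non-terminals.

There are no ε-productions, so no non-terminal can derive ε.
No non-terminals are nullable.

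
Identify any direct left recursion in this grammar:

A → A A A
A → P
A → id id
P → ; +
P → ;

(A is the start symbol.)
Yes, A is left-recursive

A → A A A: LEFT RECURSIVE (starts with A)
A → P: starts with P
A → id id: starts with id
P → ; +: starts with ';'
P → ;: starts with ';'

The grammar has direct left recursion on: A.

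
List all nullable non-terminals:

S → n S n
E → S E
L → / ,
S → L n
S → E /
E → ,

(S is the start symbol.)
A non-terminal is nullable if it can derive ε (the empty string): either it has an ε-production, or it has a production whose right-hand side consists entirely of nullable non-terminals.

There are no ε-productions, so no non-terminal can derive ε.
No non-terminals are nullable.

Answer: None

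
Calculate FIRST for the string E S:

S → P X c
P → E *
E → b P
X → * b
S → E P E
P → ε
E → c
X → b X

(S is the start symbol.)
{ 'b', 'c' }

FIRST sets of the non-terminals involved (from the grammar, by fixed-point iteration):
  FIRST(E) = { 'b', 'c' }

To compute FIRST(E S), process the symbols left to right:
Symbol E is a non-terminal. Add FIRST(E) \ {ε} = { 'b', 'c' }
E is not nullable (ε ∉ FIRST(E)), so stop here.
FIRST(E S) = { 'b', 'c' }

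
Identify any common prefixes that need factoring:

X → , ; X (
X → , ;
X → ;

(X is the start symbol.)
Left-factoring is needed when two productions for the same non-terminal
share a common prefix on the right-hand side.

Productions for X:
  X → , ; X (
  X → , ;
  X → ;

Found common prefix ', ;' in productions for X

Answer: Yes, X has productions with common prefix ', ;'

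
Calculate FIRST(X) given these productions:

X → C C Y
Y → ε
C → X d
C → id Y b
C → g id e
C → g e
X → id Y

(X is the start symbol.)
FIRST sets of the other non-terminals involved (by the same procedure, iterated to a fixed point):
  FIRST(C) = { 'g', 'id' }

From X → C C Y:
  - C is a non-terminal: add FIRST(C) \ {ε} = { 'g', 'id' }
    C is not nullable, so stop
From X → id Y:
  - id is a terminal: add 'id' and stop

Collecting: FIRST(X) = { 'g', 'id' }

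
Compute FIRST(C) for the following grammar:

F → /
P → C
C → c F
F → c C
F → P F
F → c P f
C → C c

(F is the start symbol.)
To compute FIRST(C), examine every production with C on the left-hand side, reading each right-hand side left to right until a non-nullable symbol is reached.

From C → c F:
  - c is a terminal: add 'c' and stop
From C → C c:
  - C is the symbol being defined: contributes nothing new
    C is not nullable, so stop

Collecting: FIRST(C) = { 'c' }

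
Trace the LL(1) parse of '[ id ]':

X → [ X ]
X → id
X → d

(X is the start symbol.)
Stack is shown with the top on the left.

Stack    Input     Action
-------------------------
X $      [ id ] $  output X → [ X ]
[ X ] $  [ id ] $  match '['
X ] $    id ] $    output X → id
id ] $   id ] $    match 'id'
] $      ] $       match ']'
$        $         accept

The string is accepted.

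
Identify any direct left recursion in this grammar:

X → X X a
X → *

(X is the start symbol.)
Yes, X is left-recursive

X → X X a: LEFT RECURSIVE (starts with X)
X → *: starts with '*'

The grammar has direct left recursion on: X.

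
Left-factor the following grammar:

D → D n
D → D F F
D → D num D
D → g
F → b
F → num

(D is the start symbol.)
D → D D'
D' → n
D' → F F
D' → num D
D → g
F → b
F → num

Left-factoring transforms A → αβ₁ | αβ₂ into A → αA' and A' → β₁ | β₂
(α is the longest common prefix among the alternatives). Repeat until
no nonterminal has two alternatives with a common prefix.

Round 1: D has alternatives sharing prefix 'D'. Introduce D': D → D D'
  Add: D' → n
  Add: D' → F F
  Add: D' → num D

No remaining common prefixes — done.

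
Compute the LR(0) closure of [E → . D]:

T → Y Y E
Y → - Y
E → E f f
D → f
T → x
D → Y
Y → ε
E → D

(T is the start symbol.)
To compute CLOSURE, for each item [A → α.Bβ] where B is a non-terminal, add [B → .γ] for all productions B → γ; repeat for the newly added items until nothing changes.

Start with: [E → . D]
  [E → . D] has the dot before D: add [D → . f], [D → . Y]
  [D → . Y] has the dot before Y: add [Y → . - Y], [Y → .]
No further items can be added.

CLOSURE = { [D → . Y], [D → . f], [E → . D], [Y → . - Y], [Y → .] }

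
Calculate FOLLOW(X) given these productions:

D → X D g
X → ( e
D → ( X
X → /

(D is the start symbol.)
To compute FOLLOW(X), find every occurrence of X on a right-hand side N → α X β: add FIRST(β) \ {ε}, and if β is empty or nullable also add FOLLOW(N). Iterate to a fixed point.

In D → X D g: X is followed by D g, add FIRST(D g) \ {ε} = { '(', '/' }
In D → ( X: X is at the end, add FOLLOW(D)

The FOLLOW sets referred to above (computed the same way, to a fixed point):
  FOLLOW(D) = { $, 'g' }

Taking the union: FOLLOW(X) = { $, '(', '/', 'g' }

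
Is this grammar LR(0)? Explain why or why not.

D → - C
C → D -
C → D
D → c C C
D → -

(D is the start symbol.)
No. Shift-reduce conflict between [D → - .] and [D → . -]

A grammar is LR(0) if no state in the canonical LR(0) collection has:
  - both a shift item (dot before a terminal) and a complete item (shift-reduce conflict), or
  - two or more complete items (reduce-reduce conflict; the accept item [D' → D .] counts as a complete item here).

Augment with D' → D and build the canonical LR(0) collection (I0 = CLOSURE({[D' → . D]}), then GOTO on every symbol after a dot until no new states appear). It has 9 states:
  I0: { [D → . - C], [D → . -], [D → . c C C], [D' → . D] }  — shift
  I1: { [C → . D -], [C → . D], [D → - . C], [D → - .], [D → . - C], [D → . -], [D → . c C C] }  — shift, reduce
  I2: { [D' → D .] }  — accept
  I3: { [C → . D -], [C → . D], [D → . - C], [D → . -], [D → . c C C], [D → c . C C] }  — shift
  I4: { [C → . D -], [C → . D], [D → . - C], [D → . -], [D → . c C C], [D → c C . C] }  — shift
  I5: { [C → D . -], [C → D .] }  — shift, reduce
  I6: { [C → D - .] }  — reduce
  I7: { [D → c C C .] }  — reduce
  I8: { [D → - C .] }  — reduce

Conflict in state I1:
  Shift-reduce conflict between [D → - .] and [D → . -]
So the grammar is NOT LR(0).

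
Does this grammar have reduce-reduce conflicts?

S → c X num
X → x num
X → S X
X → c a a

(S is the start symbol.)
Augment with S' → S and build the canonical LR(0) collection (I0 = CLOSURE({[S' → . S]}), then GOTO on every symbol after a dot until no new states appear). It has 12 states:
  I0: { [S → . c X num], [S' → . S] }  — shift
  I1: { [S' → S .] }  — accept
  I2: { [S → . c X num], [S → c . X num], [X → . S X], [X → . c a a], [X → . x num] }  — shift
  I3: { [S → . c X num], [X → . S X], [X → . c a a], [X → . x num], [X → S . X] }  — shift
  I4: { [S → c X . num] }  — shift
  I5: { [S → . c X num], [S → c . X num], [X → . S X], [X → . c a a], [X → . x num], [X → c . a a] }  — shift
  I6: { [X → x . num] }  — shift
  I7: { [X → x num .] }  — reduce
  I8: { [X → c a . a] }  — shift
  I9: { [X → c a a .] }  — reduce
  I10: { [S → c X num .] }  — reduce
  I11: { [X → S X .] }  — reduce

No state contains more than one complete item.

Answer: No reduce-reduce conflicts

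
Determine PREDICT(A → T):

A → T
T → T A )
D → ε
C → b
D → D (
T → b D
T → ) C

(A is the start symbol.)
{ ')', 'b' }

PREDICT(A → T) = (FIRST(RHS) \ {ε}) ∪ (FOLLOW(A) if ε ∈ FIRST(RHS), i.e. RHS ⇒* ε)
FIRST(T) = { ')', 'b' }
FIRST(T) = { ')', 'b' }
ε ∉ FIRST(T), so FOLLOW(A) is not added.
PREDICT(A → T) = { ')', 'b' }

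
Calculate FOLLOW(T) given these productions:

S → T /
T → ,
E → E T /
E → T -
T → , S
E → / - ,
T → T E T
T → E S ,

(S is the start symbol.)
To compute FOLLOW(T), find every occurrence of T on a right-hand side N → α T β: add FIRST(β) \ {ε}, and if β is empty or nullable also add FOLLOW(N). Iterate to a fixed point.

In S → T /: T is followed by '/', add FIRST('/') \ {ε} = { '/' }
In E → E T /: T is followed by '/', add FIRST('/') \ {ε} = { '/' }
In E → T -: T is followed by '-', add FIRST('-') \ {ε} = { '-' }
In T → T E T: T is followed by E T, add FIRST(E T) \ {ε} = { ',', '/' }
In T → T E T: T is at the end; this adds FOLLOW(T) to itself — nothing new

Taking the union: FOLLOW(T) = { ',', '-', '/' }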